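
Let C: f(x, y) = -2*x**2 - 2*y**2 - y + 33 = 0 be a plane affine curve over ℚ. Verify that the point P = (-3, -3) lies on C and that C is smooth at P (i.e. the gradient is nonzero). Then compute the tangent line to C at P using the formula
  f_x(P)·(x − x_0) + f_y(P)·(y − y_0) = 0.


Tangent line at P: 12*x + 11*y + 69 = 0.

Step 1: f(-3, -3) = 0, so P lies on C.
Step 2: partial derivatives
  f_x(x, y) = -4*x, f_y(x, y) = -4*y - 1.
  f_x(P) = 12, f_y(P) = 11 (gradient nonzero, so P is smooth).
Step 3: tangent line at P: 12·(x − -3) + 11·(y − -3) = 0.
Expanding: 12*x + 11*y + 69 = 0.


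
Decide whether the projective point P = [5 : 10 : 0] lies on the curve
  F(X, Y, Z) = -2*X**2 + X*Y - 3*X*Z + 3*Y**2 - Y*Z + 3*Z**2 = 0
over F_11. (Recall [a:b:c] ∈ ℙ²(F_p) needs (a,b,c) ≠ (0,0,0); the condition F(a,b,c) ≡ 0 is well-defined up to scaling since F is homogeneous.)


F(5,10,0) ≡ 3 (mod 11); P is NOT on the curve.

Evaluate F(5, 10, 0) term-by-term (mod 11).
  -2*X**2 ↦ -2·25·1·1 = -50
  X*Y ↦ 1·5·10·1 = 50
  -3*X*Z ↦ -3·5·1·0 = 0
  3*Y**2 ↦ 3·1·100·1 = 300
  -Y*Z ↦ -1·1·10·0 = 0
  3*Z**2 ↦ 3·1·1·0 = 0
Sum: F(5, 10, 0) = (-50) + (50) + (0) + (300) + (0) + (0) = 300.
Reducing mod 11: 300 ≡ 3 (mod 11).
Since F(a, b, c) ≡ 3 ≠ 0 (mod 11), P does NOT lie on the curve.


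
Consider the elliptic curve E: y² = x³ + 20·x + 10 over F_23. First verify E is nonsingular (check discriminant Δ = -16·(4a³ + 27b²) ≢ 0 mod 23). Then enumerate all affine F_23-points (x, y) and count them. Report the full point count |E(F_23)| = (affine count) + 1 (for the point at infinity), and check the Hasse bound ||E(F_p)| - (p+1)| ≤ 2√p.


Affine points = {(1, 10), (1, 13), (2, 9), (2, 14), (4, 4), (4, 19), (6, 1), (6, 22), (12, 0), (13, 11), (13, 12), (19, 2), (19, 21), (21, 10), (21, 13), (22, 9), (22, 14)}; affine count = 17; |E(F_23)| = 18.

Discriminant check: Δ ∝ 4a³ + 27b² = 4·20³ + 27·10² = 4·8000 + 27·100 ≡ 16 (mod 23). Nonzero ⇒ E is nonsingular.
For each x ∈ F_23, compute rhs = x³ + 20·x + 10 mod 23, then count y ∈ F_23 with y² ≡ rhs.
  x = 0: rhs = 10, matching y values: none (0 points).
  x = 1: rhs = 8, matching y values: 10, 13 (2 points).
  x = 2: rhs = 12, matching y values: 9, 14 (2 points).
  x = 3: rhs = 5, matching y values: none (0 points).
  x = 4: rhs = 16, matching y values: 4, 19 (2 points).
  x = 5: rhs = 5, matching y values: none (0 points).
  x = 6: rhs = 1, matching y values: 1, 22 (2 points).
  x = 7: rhs = 10, matching y values: none (0 points).
  x = 8: rhs = 15, matching y values: none (0 points).
  x = 9: rhs = 22, matching y values: none (0 points).
  x = 10: rhs = 14, matching y values: none (0 points).
  x = 11: rhs = 20, matching y values: none (0 points).
  x = 12: rhs = 0, matching y values: 0 (1 points).
  x = 13: rhs = 6, matching y values: 11, 12 (2 points).
  x = 14: rhs = 21, matching y values: none (0 points).
  x = 15: rhs = 5, matching y values: none (0 points).
  x = 16: rhs = 10, matching y values: none (0 points).
  x = 17: rhs = 19, matching y values: none (0 points).
  x = 18: rhs = 15, matching y values: none (0 points).
  x = 19: rhs = 4, matching y values: 2, 21 (2 points).
  x = 20: rhs = 15, matching y values: none (0 points).
  x = 21: rhs = 8, matching y values: 10, 13 (2 points).
  x = 22: rhs = 12, matching y values: 9, 14 (2 points).
Total affine count: 17.
Full point count |E(F_23)| = 17 + 1 = 18.
Hasse bound: |18 − (23+1)| = |-6| = 6 ≤ 2√23 ≈ 9.5917 ✓.


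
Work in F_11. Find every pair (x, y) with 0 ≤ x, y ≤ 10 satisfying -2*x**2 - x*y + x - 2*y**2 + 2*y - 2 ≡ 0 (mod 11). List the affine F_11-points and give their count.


Affine F_11-points: {(6, 10)}; count = 1.

For each of the 121 pairs (x, y) ∈ F_11², evaluate f(x, y) mod 11. Record the zeros.
  x = 0: [0↦9, 1↦9, 2↦5, 3↦8, 4↦7, 5↦2, 6↦4, 7↦2, 8↦7, 9↦8, 10↦5]  zeros at y ∈ ∅
  x = 1: [0↦8, 1↦7, 2↦2, 3↦4, 4↦2, 5↦7, 6↦8, 7↦5, 8↦9, 9↦9, 10↦5]  zeros at y ∈ ∅
  x = 2: [0↦3, 1↦1, 2↦6, 3↦7, 4↦4, 5↦8, 6↦8, 7↦4, 8↦7, 9↦6, 10↦1]  zeros at y ∈ ∅
  x = 3: [0↦5, 1↦2, 2↦6, 3↦6, 4↦2, 5↦5, 6↦4, 7↦10, 8↦1, 9↦10, 10↦4]  zeros at y ∈ ∅
  x = 4: [0↦3, 1↦10, 2↦2, 3↦1, 4↦7, 5↦9, 6↦7, 7↦1, 8↦2, 9↦10, 10↦3]  zeros at y ∈ ∅
  x = 5: [0↦8, 1↦3, 2↦5, 3↦3, 4↦8, 5↦9, 6↦6, 7↦10, 8↦10, 9↦6, 10↦9]  zeros at y ∈ ∅
  x = 6: [0↦9, 1↦3, 2↦4, 3↦1, 4↦5, 5↦5, 6↦1, 7↦4, 8↦3, 9↦9, 10↦0]  zeros at y ∈ {10}
  x = 7: [0↦6, 1↦10, 2↦10, 3↦6, 4↦9, 5↦8, 6↦3, 7↦5, 8↦3, 9↦8, 10↦9]  zeros at y ∈ ∅
  x = 8: [0↦10, 1↦2, 2↦1, 3↦7, 4↦9, 5↦7, 6↦1, 7↦2, 8↦10, 9↦3, 10↦3]  zeros at y ∈ ∅
  x = 9: [0↦10, 1↦1, 2↦10, 3↦4, 4↦5, 5↦2, 6↦6, 7↦6, 8↦2, 9↦5, 10↦4]  zeros at y ∈ ∅
  x = 10: [0↦6, 1↦7, 2↦4, 3↦8, 4↦8, 5↦4, 6↦7, 7↦6, 8↦1, 9↦3, 10↦1]  zeros at y ∈ ∅
Collecting zeros: affine points = {(6, 10)}.
Total count |C(F_11)_aff| = 1.


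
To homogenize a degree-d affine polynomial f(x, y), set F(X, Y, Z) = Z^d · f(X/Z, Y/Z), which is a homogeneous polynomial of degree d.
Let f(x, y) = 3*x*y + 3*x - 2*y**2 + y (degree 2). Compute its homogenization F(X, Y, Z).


F(X, Y, Z) = 3*X*Y + 3*X*Z - 2*Y**2 + Y*Z

deg(f) = 2.
Substitute x = X/Z, y = Y/Z into f, then multiply by Z^2.
  monomial 3·x^1·y^1 ↦ 3·X^1·Y^1·Z^0.
  monomial 3·x^1·y^0 ↦ 3·X^1·Y^0·Z^1.
  monomial -2·x^0·y^2 ↦ -2·X^0·Y^2·Z^0.
  monomial 1·x^0·y^1 ↦ 1·X^0·Y^1·Z^1.
Collecting: F(X, Y, Z) = 3*X*Y + 3*X*Z - 2*Y**2 + Y*Z.


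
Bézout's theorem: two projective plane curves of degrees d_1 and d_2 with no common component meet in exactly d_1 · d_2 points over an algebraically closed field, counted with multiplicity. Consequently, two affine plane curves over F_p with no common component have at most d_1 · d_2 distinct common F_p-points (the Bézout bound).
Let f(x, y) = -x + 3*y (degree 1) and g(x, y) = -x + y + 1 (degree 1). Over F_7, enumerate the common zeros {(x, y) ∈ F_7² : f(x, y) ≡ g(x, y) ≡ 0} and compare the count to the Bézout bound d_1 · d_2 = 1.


Common zeros: {(5, 4)}; count = 1; Bézout bound = 1.

deg(f) = 1, deg(g) = 1, so Bézout bound = 1.
Scan x ∈ F_7. For each x, list the y ∈ F_7 with f(x, y) ≡ 0 and those with g(x, y) ≡ 0 (mod 7); the common zeros in that column are the intersection.
  x = 0: f ≡ 0 at y ∈ {0}; g ≡ 0 at y ∈ {6}; common: ∅.
  x = 1: f ≡ 0 at y ∈ {5}; g ≡ 0 at y ∈ {0}; common: ∅.
  x = 2: f ≡ 0 at y ∈ {3}; g ≡ 0 at y ∈ {1}; common: ∅.
  x = 3: f ≡ 0 at y ∈ {1}; g ≡ 0 at y ∈ {2}; common: ∅.
  x = 4: f ≡ 0 at y ∈ {6}; g ≡ 0 at y ∈ {3}; common: ∅.
  x = 5: f ≡ 0 at y ∈ {4}; g ≡ 0 at y ∈ {4}; common: {4}.
  x = 6: f ≡ 0 at y ∈ {2}; g ≡ 0 at y ∈ {5}; common: ∅.
Collecting: common zeros = {(5, 4)}, so the count is 1.
Comparison with the Bézout bound: 1 ≤ 1 = deg(f)·deg(g), as expected for curves with no common component (the bound is attained).


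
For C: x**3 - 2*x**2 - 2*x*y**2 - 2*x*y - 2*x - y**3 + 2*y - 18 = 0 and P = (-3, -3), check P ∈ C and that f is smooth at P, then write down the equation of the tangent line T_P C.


Tangent line at P: 25*x - 55*y - 90 = 0.

Step 1: f(-3, -3) = 0, so P lies on C.
Step 2: partial derivatives
  f_x(x, y) = 3*x**2 - 4*x - 2*y**2 - 2*y - 2, f_y(x, y) = -4*x*y - 2*x - 3*y**2 + 2.
  f_x(P) = 25, f_y(P) = -55 (gradient nonzero, so P is smooth).
Step 3: tangent line at P: 25·(x − -3) + -55·(y − -3) = 0.
Expanding: 25*x - 55*y - 90 = 0.


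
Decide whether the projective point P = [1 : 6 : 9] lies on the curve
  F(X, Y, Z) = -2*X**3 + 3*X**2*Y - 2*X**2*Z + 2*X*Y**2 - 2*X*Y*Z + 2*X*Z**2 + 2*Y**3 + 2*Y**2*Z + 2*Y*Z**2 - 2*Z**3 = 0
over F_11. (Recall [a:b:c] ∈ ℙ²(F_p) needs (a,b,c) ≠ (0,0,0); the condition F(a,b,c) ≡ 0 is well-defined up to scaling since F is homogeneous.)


F(1,6,9) ≡ 3 (mod 11); P is NOT on the curve.

Evaluate F(1, 6, 9) term-by-term (mod 11).
  -2*X**3 ↦ -2·1·1·1 = -2
  3*X**2*Y ↦ 3·1·6·1 = 18
  -2*X**2*Z ↦ -2·1·1·9 = -18
  2*X*Y**2 ↦ 2·1·36·1 = 72
  -2*X*Y*Z ↦ -2·1·6·9 = -108
  2*X*Z**2 ↦ 2·1·1·81 = 162
  2*Y**3 ↦ 2·1·216·1 = 432
  2*Y**2*Z ↦ 2·1·36·9 = 648
  2*Y*Z**2 ↦ 2·1·6·81 = 972
  -2*Z**3 ↦ -2·1·1·729 = -1458
Sum: F(1, 6, 9) = (-2) + (18) + (-18) + (72) + (-108) + (162) + (432) + (648) + (972) + (-1458) = 718.
Reducing mod 11: 718 ≡ 3 (mod 11).
Since F(a, b, c) ≡ 3 ≠ 0 (mod 11), P does NOT lie on the curve.


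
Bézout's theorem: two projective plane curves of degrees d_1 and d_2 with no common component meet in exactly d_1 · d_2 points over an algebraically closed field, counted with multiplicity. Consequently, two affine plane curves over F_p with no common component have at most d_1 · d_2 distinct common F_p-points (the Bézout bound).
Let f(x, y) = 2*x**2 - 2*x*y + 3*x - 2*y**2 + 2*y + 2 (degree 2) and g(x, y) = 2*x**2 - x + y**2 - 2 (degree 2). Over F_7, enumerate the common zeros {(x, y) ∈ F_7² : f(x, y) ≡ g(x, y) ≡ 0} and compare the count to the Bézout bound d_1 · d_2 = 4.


Common zeros: ∅; count = 0; Bézout bound = 4.

deg(f) = 2, deg(g) = 2, so Bézout bound = 4.
Scan x ∈ F_7. For each x, list the y ∈ F_7 with f(x, y) ≡ 0 and those with g(x, y) ≡ 0 (mod 7); the common zeros in that column are the intersection.
  x = 0: f ≡ 0 at y ∈ ∅; g ≡ 0 at y ∈ {3, 4}; common: ∅.
  x = 1: f ≡ 0 at y ∈ {0}; g ≡ 0 at y ∈ {1, 6}; common: ∅.
  x = 2: f ≡ 0 at y ∈ ∅; g ≡ 0 at y ∈ ∅; common: ∅.
  x = 3: f ≡ 0 at y ∈ ∅; g ≡ 0 at y ∈ {1, 6}; common: ∅.
  x = 4: f ≡ 0 at y ∈ ∅; g ≡ 0 at y ∈ {3, 4}; common: ∅.
  x = 5: f ≡ 0 at y ∈ ∅; g ≡ 0 at y ∈ ∅; common: ∅.
  x = 6: f ≡ 0 at y ∈ ∅; g ≡ 0 at y ∈ ∅; common: ∅.
Collecting: common zeros = ∅, so the count is 0.
Comparison with the Bézout bound: 0 ≤ 4 = deg(f)·deg(g), as expected for curves with no common component (the affine F_7-count falls short of the bound because intersections may lie at infinity, over extension fields, or carry multiplicity).


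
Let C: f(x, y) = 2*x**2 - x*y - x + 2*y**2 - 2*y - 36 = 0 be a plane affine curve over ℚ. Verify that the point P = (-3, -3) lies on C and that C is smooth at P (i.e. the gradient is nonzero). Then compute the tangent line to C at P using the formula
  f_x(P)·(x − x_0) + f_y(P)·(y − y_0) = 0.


Tangent line at P: -10*x - 11*y - 63 = 0.

Step 1: f(-3, -3) = 0, so P lies on C.
Step 2: partial derivatives
  f_x(x, y) = 4*x - y - 1, f_y(x, y) = -x + 4*y - 2.
  f_x(P) = -10, f_y(P) = -11 (gradient nonzero, so P is smooth).
Step 3: tangent line at P: -10·(x − -3) + -11·(y − -3) = 0.
Expanding: -10*x - 11*y - 63 = 0.


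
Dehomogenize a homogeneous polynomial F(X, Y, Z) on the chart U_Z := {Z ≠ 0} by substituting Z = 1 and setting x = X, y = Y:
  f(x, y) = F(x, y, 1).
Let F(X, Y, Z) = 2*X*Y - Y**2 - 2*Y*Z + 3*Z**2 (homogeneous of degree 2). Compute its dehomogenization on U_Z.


f(x, y) = 2*x*y - y**2 - 2*y + 3

On U_Z we set Z = 1. Each monomial c·X^i·Y^j·Z^k in F becomes c·x^i·y^j·1^k = c·x^i·y^j.
Substituting Z = 1: F(X, Y, 1) = 2*x*y - y**2 - 2*y + 3.
Note: deg(f) ≤ deg(F) = 2; strict inequality happens when F is divisible by Z (lost terms).


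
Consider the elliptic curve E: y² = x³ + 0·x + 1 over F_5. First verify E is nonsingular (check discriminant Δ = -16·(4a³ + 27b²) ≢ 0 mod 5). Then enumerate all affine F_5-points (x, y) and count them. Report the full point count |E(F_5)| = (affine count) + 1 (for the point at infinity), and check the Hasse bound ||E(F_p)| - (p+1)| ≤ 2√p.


Affine points = {(0, 1), (0, 4), (2, 2), (2, 3), (4, 0)}; affine count = 5; |E(F_5)| = 6.

Discriminant check: Δ ∝ 4a³ + 27b² = 4·0³ + 27·1² = 4·0 + 27·1 ≡ 2 (mod 5). Nonzero ⇒ E is nonsingular.
For each x ∈ F_5, compute rhs = x³ + 0·x + 1 mod 5, then count y ∈ F_5 with y² ≡ rhs.
  x = 0: rhs = 1, matching y values: 1, 4 (2 points).
  x = 1: rhs = 2, matching y values: none (0 points).
  x = 2: rhs = 4, matching y values: 2, 3 (2 points).
  x = 3: rhs = 3, matching y values: none (0 points).
  x = 4: rhs = 0, matching y values: 0 (1 points).
Total affine count: 5.
Full point count |E(F_5)| = 5 + 1 = 6.
Hasse bound: |6 − (5+1)| = |0| = 0 ≤ 2√5 ≈ 4.4721 ✓.


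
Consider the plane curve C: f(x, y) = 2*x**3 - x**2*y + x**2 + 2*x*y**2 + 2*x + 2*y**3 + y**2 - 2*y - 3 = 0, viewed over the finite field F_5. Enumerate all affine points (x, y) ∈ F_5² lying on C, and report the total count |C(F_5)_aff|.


Affine F_5-points: {(2, 2), (2, 4), (3, 3), (4, 2), (4, 3)}; count = 5.

For each of the 25 pairs (x, y) ∈ F_5², evaluate f(x, y) mod 5. Record the zeros.
  x = 0: [0↦2, 1↦3, 2↦3, 3↦4, 4↦3]  zeros at y ∈ ∅
  x = 1: [0↦2, 1↦4, 2↦4, 3↦4, 4↦1]  zeros at y ∈ ∅
  x = 2: [0↦1, 1↦2, 2↦0, 3↦2, 4↦0]  zeros at y ∈ {2, 4}
  x = 3: [0↦1, 1↦4, 2↦3, 3↦0, 4↦2]  zeros at y ∈ {3}
  x = 4: [0↦4, 1↦2, 2↦0, 3↦0, 4↦4]  zeros at y ∈ {2, 3}
Collecting zeros: affine points = {(2, 2), (2, 4), (3, 3), (4, 2), (4, 3)}.
Total count |C(F_5)_aff| = 5.


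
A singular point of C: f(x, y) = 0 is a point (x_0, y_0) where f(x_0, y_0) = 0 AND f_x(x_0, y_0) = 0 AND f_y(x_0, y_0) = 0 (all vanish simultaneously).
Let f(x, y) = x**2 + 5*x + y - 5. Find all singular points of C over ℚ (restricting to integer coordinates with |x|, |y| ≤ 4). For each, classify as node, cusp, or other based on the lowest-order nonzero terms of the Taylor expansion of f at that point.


No singular points in the scanned grid; C is smooth there.

Compute partial derivatives:
  f_x = 2*x + 5.
  f_y = 1.
f_y = 1 is a nonzero constant, so f_y never vanishes: no point (x, y) can satisfy f = f_x = f_y = 0. In particular no (x, y) ∈ {−4, ..., 4}² is singular; the curve is smooth.


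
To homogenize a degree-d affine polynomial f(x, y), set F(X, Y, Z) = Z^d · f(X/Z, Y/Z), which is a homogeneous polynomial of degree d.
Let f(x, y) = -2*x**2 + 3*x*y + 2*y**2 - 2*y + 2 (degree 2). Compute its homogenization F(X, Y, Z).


F(X, Y, Z) = -2*X**2 + 3*X*Y + 2*Y**2 - 2*Y*Z + 2*Z**2

deg(f) = 2.
Substitute x = X/Z, y = Y/Z into f, then multiply by Z^2.
  monomial -2·x^2·y^0 ↦ -2·X^2·Y^0·Z^0.
  monomial 3·x^1·y^1 ↦ 3·X^1·Y^1·Z^0.
  monomial 2·x^0·y^2 ↦ 2·X^0·Y^2·Z^0.
  monomial -2·x^0·y^1 ↦ -2·X^0·Y^1·Z^1.
  monomial 2·x^0·y^0 ↦ 2·X^0·Y^0·Z^2.
Collecting: F(X, Y, Z) = -2*X**2 + 3*X*Y + 2*Y**2 - 2*Y*Z + 2*Z**2.


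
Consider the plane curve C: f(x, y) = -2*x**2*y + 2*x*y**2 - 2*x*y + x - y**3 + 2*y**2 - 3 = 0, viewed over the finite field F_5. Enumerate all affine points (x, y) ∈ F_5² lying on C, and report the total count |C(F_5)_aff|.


Affine F_5-points: {(0, 4), (1, 3), (2, 3), (3, 0), (4, 1)}; count = 5.

For each of the 25 pairs (x, y) ∈ F_5², evaluate f(x, y) mod 5. Record the zeros.
  x = 0: [0↦2, 1↦3, 2↦2, 3↦3, 4↦0]  zeros at y ∈ {4}
  x = 1: [0↦3, 1↦2, 2↦3, 3↦0, 4↦2]  zeros at y ∈ {3}
  x = 2: [0↦4, 1↦2, 2↦1, 3↦0, 4↦3]  zeros at y ∈ {3}
  x = 3: [0↦0, 1↦3, 2↦1, 3↦3, 4↦3]  zeros at y ∈ {0}
  x = 4: [0↦1, 1↦0, 2↦3, 3↦4, 4↦2]  zeros at y ∈ {1}
Collecting zeros: affine points = {(0, 4), (1, 3), (2, 3), (3, 0), (4, 1)}.
Total count |C(F_5)_aff| = 5.


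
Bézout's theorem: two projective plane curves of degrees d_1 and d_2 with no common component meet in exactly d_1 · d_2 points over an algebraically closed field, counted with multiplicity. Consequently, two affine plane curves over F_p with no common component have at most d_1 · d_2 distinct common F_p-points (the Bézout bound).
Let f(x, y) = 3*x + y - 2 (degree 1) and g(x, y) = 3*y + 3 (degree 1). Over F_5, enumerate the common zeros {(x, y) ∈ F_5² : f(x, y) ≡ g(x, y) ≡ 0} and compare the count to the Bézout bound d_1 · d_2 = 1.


Common zeros: {(1, 4)}; count = 1; Bézout bound = 1.

deg(f) = 1, deg(g) = 1, so Bézout bound = 1.
Scan x ∈ F_5. For each x, list the y ∈ F_5 with f(x, y) ≡ 0 and those with g(x, y) ≡ 0 (mod 5); the common zeros in that column are the intersection.
  x = 0: f ≡ 0 at y ∈ {2}; g ≡ 0 at y ∈ {4}; common: ∅.
  x = 1: f ≡ 0 at y ∈ {4}; g ≡ 0 at y ∈ {4}; common: {4}.
  x = 2: f ≡ 0 at y ∈ {1}; g ≡ 0 at y ∈ {4}; common: ∅.
  x = 3: f ≡ 0 at y ∈ {3}; g ≡ 0 at y ∈ {4}; common: ∅.
  x = 4: f ≡ 0 at y ∈ {0}; g ≡ 0 at y ∈ {4}; common: ∅.
Collecting: common zeros = {(1, 4)}, so the count is 1.
Comparison with the Bézout bound: 1 ≤ 1 = deg(f)·deg(g), as expected for curves with no common component (the bound is attained).


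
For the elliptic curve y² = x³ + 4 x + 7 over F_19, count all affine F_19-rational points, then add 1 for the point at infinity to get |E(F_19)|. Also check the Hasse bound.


Affine points = {(0, 8), (0, 11), (2, 2), (2, 17), (4, 7), (4, 12), (5, 0), (6, 0), (7, 6), (7, 13), (8, 0), (12, 4), (12, 15), (16, 5), (16, 14)}; affine count = 15; |E(F_19)| = 16.

Discriminant check: Δ ∝ 4a³ + 27b² = 4·4³ + 27·7² = 4·64 + 27·49 ≡ 2 (mod 19). Nonzero ⇒ E is nonsingular.
For each x ∈ F_19, compute rhs = x³ + 4·x + 7 mod 19, then count y ∈ F_19 with y² ≡ rhs.
  x = 0: rhs = 7, matching y values: 8, 11 (2 points).
  x = 1: rhs = 12, matching y values: none (0 points).
  x = 2: rhs = 4, matching y values: 2, 17 (2 points).
  x = 3: rhs = 8, matching y values: none (0 points).
  x = 4: rhs = 11, matching y values: 7, 12 (2 points).
  x = 5: rhs = 0, matching y values: 0 (1 points).
  x = 6: rhs = 0, matching y values: 0 (1 points).
  x = 7: rhs = 17, matching y values: 6, 13 (2 points).
  x = 8: rhs = 0, matching y values: 0 (1 points).
  x = 9: rhs = 12, matching y values: none (0 points).
  x = 10: rhs = 2, matching y values: none (0 points).
  x = 11: rhs = 14, matching y values: none (0 points).
  x = 12: rhs = 16, matching y values: 4, 15 (2 points).
  x = 13: rhs = 14, matching y values: none (0 points).
  x = 14: rhs = 14, matching y values: none (0 points).
  x = 15: rhs = 3, matching y values: none (0 points).
  x = 16: rhs = 6, matching y values: 5, 14 (2 points).
  x = 17: rhs = 10, matching y values: none (0 points).
  x = 18: rhs = 2, matching y values: none (0 points).
Total affine count: 15.
Full point count |E(F_19)| = 15 + 1 = 16.
Hasse bound: |16 − (19+1)| = |-4| = 4 ≤ 2√19 ≈ 8.7178 ✓.


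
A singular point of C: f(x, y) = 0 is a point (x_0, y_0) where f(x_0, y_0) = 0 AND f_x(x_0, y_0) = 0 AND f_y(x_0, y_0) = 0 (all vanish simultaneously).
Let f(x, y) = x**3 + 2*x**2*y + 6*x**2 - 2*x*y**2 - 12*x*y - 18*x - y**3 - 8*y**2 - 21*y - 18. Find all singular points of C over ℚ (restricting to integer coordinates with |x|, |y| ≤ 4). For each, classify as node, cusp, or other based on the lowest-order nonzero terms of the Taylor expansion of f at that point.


Singular points: {(0, -3)}; classification: cusp.

Compute partial derivatives:
  f_x = 3*x**2 + 4*x*y + 12*x - 2*y**2 - 12*y - 18.
  f_y = 2*x**2 - 4*x*y - 12*x - 3*y**2 - 16*y - 21.
Scan x_0 ∈ {−4, ..., 4}. For each x_0, f_y(x_0, y) is a polynomial in y; find its integer roots y ∈ {−4, ..., 4}, then test f_x and f at those candidates.
  x = -4: f_y(-4, y) = 59 - 3*y**2; no integer root y with |y| ≤ 4.
  x = -3: f_y(-3, y) = -3*y**2 - 4*y + 33; no integer root y with |y| ≤ 4.
  x = -2: f_y(-2, y) = -3*y**2 - 8*y + 11; vanishes at y ∈ {1}. (-2, 1): f_x = -52 ≠ 0.
  x = -1: f_y(-1, y) = -3*y**2 - 12*y - 7; no integer root y with |y| ≤ 4.
  x = 0: f_y(0, y) = -3*y**2 - 16*y - 21; vanishes at y ∈ {-3}. (0, -3): f_x = 0, f = 0 — SINGULAR.
  x = 1: f_y(1, y) = -3*y**2 - 20*y - 31; no integer root y with |y| ≤ 4.
  x = 2: f_y(2, y) = -3*y**2 - 24*y - 37; no integer root y with |y| ≤ 4.
  x = 3: f_y(3, y) = -3*y**2 - 28*y - 39; no integer root y with |y| ≤ 4.
  x = 4: f_y(4, y) = -3*y**2 - 32*y - 37; no integer root y with |y| ≤ 4.
Only singular point on the grid: (0, -3).
Classify: substitute x = 0 + u, y = -3 + v and expand: f = u**3 + 2*u**2*v - 2*u*v**2 - v**3 + v**2.
No constant or linear terms (consistent with a singular point). Quadratic part: v**2. Cubic part: u**3 + 2*u**2*v - 2*u*v**2 - v**3.
The quadratic part v**2 is a perfect square, so there is a single (double) tangent line v = 0, i.e. y = -3. Restricting the cubic part to that line (v = 0) leaves u**3 ≠ 0, so f is not divisible by v and the branch is v² ≈ -u**3 to lowest order — this is a cusp.
Classification: cusp.


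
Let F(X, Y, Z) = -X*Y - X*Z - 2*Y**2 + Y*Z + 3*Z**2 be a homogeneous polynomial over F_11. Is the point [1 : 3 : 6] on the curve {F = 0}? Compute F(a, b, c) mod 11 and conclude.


F(1,3,6) ≡ 0 (mod 11); P is on the curve.

Evaluate F(1, 3, 6) term-by-term (mod 11).
  -X*Y ↦ -1·1·3·1 = -3
  -X*Z ↦ -1·1·1·6 = -6
  -2*Y**2 ↦ -2·1·9·1 = -18
  Y*Z ↦ 1·1·3·6 = 18
  3*Z**2 ↦ 3·1·1·36 = 108
Sum: F(1, 3, 6) = (-3) + (-6) + (-18) + (18) + (108) = 99.
Reducing mod 11: 99 ≡ 0 (mod 11).
Since F(a, b, c) ≡ 0 (mod 11), P lies on the curve.


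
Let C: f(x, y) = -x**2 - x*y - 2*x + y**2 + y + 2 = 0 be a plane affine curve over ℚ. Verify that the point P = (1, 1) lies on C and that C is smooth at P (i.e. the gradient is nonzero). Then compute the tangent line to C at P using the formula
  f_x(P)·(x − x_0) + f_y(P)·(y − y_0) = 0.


Tangent line at P: -5*x + 2*y + 3 = 0.

Step 1: f(1, 1) = 0, so P lies on C.
Step 2: partial derivatives
  f_x(x, y) = -2*x - y - 2, f_y(x, y) = -x + 2*y + 1.
  f_x(P) = -5, f_y(P) = 2 (gradient nonzero, so P is smooth).
Step 3: tangent line at P: -5·(x − 1) + 2·(y − 1) = 0.
Expanding: -5*x + 2*y + 3 = 0.


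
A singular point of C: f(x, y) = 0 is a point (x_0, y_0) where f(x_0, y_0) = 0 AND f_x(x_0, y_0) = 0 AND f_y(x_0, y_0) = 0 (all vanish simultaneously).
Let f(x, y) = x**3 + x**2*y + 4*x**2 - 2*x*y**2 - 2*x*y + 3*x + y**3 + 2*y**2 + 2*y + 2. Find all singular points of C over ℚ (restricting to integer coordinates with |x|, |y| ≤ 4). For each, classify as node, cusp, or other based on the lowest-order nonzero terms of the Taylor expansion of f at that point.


Singular points: {(-1, -1)}; classification: cusp.

Compute partial derivatives:
  f_x = 3*x**2 + 2*x*y + 8*x - 2*y**2 - 2*y + 3.
  f_y = x**2 - 4*x*y - 2*x + 3*y**2 + 4*y + 2.
Scan x_0 ∈ {−4, ..., 4}. For each x_0, f_y(x_0, y) is a polynomial in y; find its integer roots y ∈ {−4, ..., 4}, then test f_x and f at those candidates.
  x = -4: f_y(-4, y) = 3*y**2 + 20*y + 26; no integer root y with |y| ≤ 4.
  x = -3: f_y(-3, y) = 3*y**2 + 16*y + 17; no integer root y with |y| ≤ 4.
  x = -2: f_y(-2, y) = 3*y**2 + 12*y + 10; no integer root y with |y| ≤ 4.
  x = -1: f_y(-1, y) = 3*y**2 + 8*y + 5; vanishes at y ∈ {-1}. (-1, -1): f_x = 0, f = 0 — SINGULAR.
  x = 0: f_y(0, y) = 3*y**2 + 4*y + 2; no integer root y with |y| ≤ 4.
  x = 1: f_y(1, y) = 3*y**2 + 1; no integer root y with |y| ≤ 4.
  x = 2: f_y(2, y) = 3*y**2 - 4*y + 2; no integer root y with |y| ≤ 4.
  x = 3: f_y(3, y) = 3*y**2 - 8*y + 5; vanishes at y ∈ {1}. (3, 1): f_x = 56 ≠ 0.
  x = 4: f_y(4, y) = 3*y**2 - 12*y + 10; no integer root y with |y| ≤ 4.
Only singular point on the grid: (-1, -1).
Classify: substitute x = -1 + u, y = -1 + v and expand: f = u**3 + u**2*v - 2*u*v**2 + v**3 + v**2.
No constant or linear terms (consistent with a singular point). Quadratic part: v**2. Cubic part: u**3 + u**2*v - 2*u*v**2 + v**3.
The quadratic part v**2 is a perfect square, so there is a single (double) tangent line v = 0, i.e. y = -1. Restricting the cubic part to that line (v = 0) leaves u**3 ≠ 0, so f is not divisible by v and the branch is v² ≈ -u**3 to lowest order — this is a cusp.
Classification: cusp.


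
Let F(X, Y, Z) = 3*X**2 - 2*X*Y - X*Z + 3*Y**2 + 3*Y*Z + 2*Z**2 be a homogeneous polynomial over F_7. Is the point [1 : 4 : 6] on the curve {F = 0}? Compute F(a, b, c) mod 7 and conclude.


F(1,4,6) ≡ 6 (mod 7); P is NOT on the curve.

Evaluate F(1, 4, 6) term-by-term (mod 7).
  3*X**2 ↦ 3·1·1·1 = 3
  -2*X*Y ↦ -2·1·4·1 = -8
  -X*Z ↦ -1·1·1·6 = -6
  3*Y**2 ↦ 3·1·16·1 = 48
  3*Y*Z ↦ 3·1·4·6 = 72
  2*Z**2 ↦ 2·1·1·36 = 72
Sum: F(1, 4, 6) = (3) + (-8) + (-6) + (48) + (72) + (72) = 181.
Reducing mod 7: 181 ≡ 6 (mod 7).
Since F(a, b, c) ≡ 6 ≠ 0 (mod 7), P does NOT lie on the curve.


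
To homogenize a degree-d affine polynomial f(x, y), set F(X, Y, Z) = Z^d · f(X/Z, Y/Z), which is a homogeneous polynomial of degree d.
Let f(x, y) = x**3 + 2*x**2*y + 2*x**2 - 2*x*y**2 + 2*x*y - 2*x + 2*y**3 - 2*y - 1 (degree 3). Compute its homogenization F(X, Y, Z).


F(X, Y, Z) = X**3 + 2*X**2*Y + 2*X**2*Z - 2*X*Y**2 + 2*X*Y*Z - 2*X*Z**2 + 2*Y**3 - 2*Y*Z**2 - Z**3

deg(f) = 3.
Substitute x = X/Z, y = Y/Z into f, then multiply by Z^3.
  monomial 1·x^3·y^0 ↦ 1·X^3·Y^0·Z^0.
  monomial 2·x^2·y^1 ↦ 2·X^2·Y^1·Z^0.
  monomial 2·x^2·y^0 ↦ 2·X^2·Y^0·Z^1.
  monomial -2·x^1·y^2 ↦ -2·X^1·Y^2·Z^0.
  monomial 2·x^1·y^1 ↦ 2·X^1·Y^1·Z^1.
  monomial -2·x^1·y^0 ↦ -2·X^1·Y^0·Z^2.
  monomial 2·x^0·y^3 ↦ 2·X^0·Y^3·Z^0.
  monomial -2·x^0·y^1 ↦ -2·X^0·Y^1·Z^2.
  monomial -1·x^0·y^0 ↦ -1·X^0·Y^0·Z^3.
Collecting: F(X, Y, Z) = X**3 + 2*X**2*Y + 2*X**2*Z - 2*X*Y**2 + 2*X*Y*Z - 2*X*Z**2 + 2*Y**3 - 2*Y*Z**2 - Z**3.


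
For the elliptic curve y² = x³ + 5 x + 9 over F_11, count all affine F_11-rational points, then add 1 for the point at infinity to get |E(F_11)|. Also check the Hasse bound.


Affine points = {(0, 3), (0, 8), (1, 2), (1, 9), (2, 4), (2, 7), (4, 4), (4, 7), (5, 4), (5, 7), (8, 0), (10, 5), (10, 6)}; affine count = 13; |E(F_11)| = 14.

Discriminant check: Δ ∝ 4a³ + 27b² = 4·5³ + 27·9² = 4·125 + 27·81 ≡ 3 (mod 11). Nonzero ⇒ E is nonsingular.
For each x ∈ F_11, compute rhs = x³ + 5·x + 9 mod 11, then count y ∈ F_11 with y² ≡ rhs.
  x = 0: rhs = 9, matching y values: 3, 8 (2 points).
  x = 1: rhs = 4, matching y values: 2, 9 (2 points).
  x = 2: rhs = 5, matching y values: 4, 7 (2 points).
  x = 3: rhs = 7, matching y values: none (0 points).
  x = 4: rhs = 5, matching y values: 4, 7 (2 points).
  x = 5: rhs = 5, matching y values: 4, 7 (2 points).
  x = 6: rhs = 2, matching y values: none (0 points).
  x = 7: rhs = 2, matching y values: none (0 points).
  x = 8: rhs = 0, matching y values: 0 (1 points).
  x = 9: rhs = 2, matching y values: none (0 points).
  x = 10: rhs = 3, matching y values: 5, 6 (2 points).
Total affine count: 13.
Full point count |E(F_11)| = 13 + 1 = 14.
Hasse bound: |14 − (11+1)| = |2| = 2 ≤ 2√11 ≈ 6.6332 ✓.


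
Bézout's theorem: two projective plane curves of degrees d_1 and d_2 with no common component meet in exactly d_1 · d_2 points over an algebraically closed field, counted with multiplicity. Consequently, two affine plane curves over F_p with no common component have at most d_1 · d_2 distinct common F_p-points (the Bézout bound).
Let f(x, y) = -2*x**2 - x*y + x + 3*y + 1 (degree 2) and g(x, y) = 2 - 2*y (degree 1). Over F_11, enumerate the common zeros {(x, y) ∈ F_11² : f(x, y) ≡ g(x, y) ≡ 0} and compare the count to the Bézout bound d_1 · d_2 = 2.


Common zeros: ∅; count = 0; Bézout bound = 2.

deg(f) = 2, deg(g) = 1, so Bézout bound = 2.
Scan x ∈ F_11. For each x, list the y ∈ F_11 with f(x, y) ≡ 0 and those with g(x, y) ≡ 0 (mod 11); the common zeros in that column are the intersection.
  x = 0: f ≡ 0 at y ∈ {7}; g ≡ 0 at y ∈ {1}; common: ∅.
  x = 1: f ≡ 0 at y ∈ {0}; g ≡ 0 at y ∈ {1}; common: ∅.
  x = 2: f ≡ 0 at y ∈ {5}; g ≡ 0 at y ∈ {1}; common: ∅.
  x = 3: f ≡ 0 at y ∈ ∅; g ≡ 0 at y ∈ {1}; common: ∅.
  x = 4: f ≡ 0 at y ∈ {6}; g ≡ 0 at y ∈ {1}; common: ∅.
  x = 5: f ≡ 0 at y ∈ {0}; g ≡ 0 at y ∈ {1}; common: ∅.
  x = 6: f ≡ 0 at y ∈ {4}; g ≡ 0 at y ∈ {1}; common: ∅.
  x = 7: f ≡ 0 at y ∈ {5}; g ≡ 0 at y ∈ {1}; common: ∅.
  x = 8: f ≡ 0 at y ∈ {7}; g ≡ 0 at y ∈ {1}; common: ∅.
  x = 9: f ≡ 0 at y ∈ {4}; g ≡ 0 at y ∈ {1}; common: ∅.
  x = 10: f ≡ 0 at y ∈ {6}; g ≡ 0 at y ∈ {1}; common: ∅.
Collecting: common zeros = ∅, so the count is 0.
Comparison with the Bézout bound: 0 ≤ 2 = deg(f)·deg(g), as expected for curves with no common component (the affine F_11-count falls short of the bound because intersections may lie at infinity, over extension fields, or carry multiplicity).


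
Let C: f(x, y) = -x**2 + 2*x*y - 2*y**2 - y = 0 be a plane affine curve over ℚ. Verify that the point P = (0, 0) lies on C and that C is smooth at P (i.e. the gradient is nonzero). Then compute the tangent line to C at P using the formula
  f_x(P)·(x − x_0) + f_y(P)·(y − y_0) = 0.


Tangent line at P: -y = 0.

Step 1: f(0, 0) = 0, so P lies on C.
Step 2: partial derivatives
  f_x(x, y) = -2*x + 2*y, f_y(x, y) = 2*x - 4*y - 1.
  f_x(P) = 0, f_y(P) = -1 (gradient nonzero, so P is smooth).
Step 3: tangent line at P: 0·(x − 0) + -1·(y − 0) = 0.
Expanding: -y = 0.


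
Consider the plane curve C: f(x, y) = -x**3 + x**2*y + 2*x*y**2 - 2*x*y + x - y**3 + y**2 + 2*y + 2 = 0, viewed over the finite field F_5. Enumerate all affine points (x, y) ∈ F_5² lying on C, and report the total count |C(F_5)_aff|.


Affine F_5-points: {(0, 3), (1, 1), (1, 3), (1, 4), (2, 3), (2, 4), (4, 1), (4, 2)}; count = 8.

For each of the 25 pairs (x, y) ∈ F_5², evaluate f(x, y) mod 5. Record the zeros.
  x = 0: [0↦2, 1↦4, 2↦2, 3↦0, 4↦2]  zeros at y ∈ {3}
  x = 1: [0↦2, 1↦0, 2↦3, 3↦0, 4↦0]  zeros at y ∈ {1, 3, 4}
  x = 2: [0↦1, 1↦2, 2↦2, 3↦0, 4↦0]  zeros at y ∈ {3, 4}
  x = 3: [0↦3, 1↦4, 2↦3, 3↦4, 4↦1]  zeros at y ∈ ∅
  x = 4: [0↦2, 1↦0, 2↦0, 3↦1, 4↦2]  zeros at y ∈ {1, 2}
Collecting zeros: affine points = {(0, 3), (1, 1), (1, 3), (1, 4), (2, 3), (2, 4), (4, 1), (4, 2)}.
Total count |C(F_5)_aff| = 8.


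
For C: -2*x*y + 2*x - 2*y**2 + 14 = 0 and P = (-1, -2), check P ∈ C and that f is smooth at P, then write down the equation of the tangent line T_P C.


Tangent line at P: 6*x + 10*y + 26 = 0.

Step 1: f(-1, -2) = 0, so P lies on C.
Step 2: partial derivatives
  f_x(x, y) = 2 - 2*y, f_y(x, y) = -2*x - 4*y.
  f_x(P) = 6, f_y(P) = 10 (gradient nonzero, so P is smooth).
Step 3: tangent line at P: 6·(x − -1) + 10·(y − -2) = 0.
Expanding: 6*x + 10*y + 26 = 0.


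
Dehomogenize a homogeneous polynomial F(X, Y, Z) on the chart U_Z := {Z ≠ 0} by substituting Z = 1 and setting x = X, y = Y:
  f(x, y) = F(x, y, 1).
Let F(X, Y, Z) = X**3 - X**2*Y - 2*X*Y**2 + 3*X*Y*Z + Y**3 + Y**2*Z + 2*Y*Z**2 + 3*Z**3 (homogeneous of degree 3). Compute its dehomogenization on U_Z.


f(x, y) = x**3 - x**2*y - 2*x*y**2 + 3*x*y + y**3 + y**2 + 2*y + 3

On U_Z we set Z = 1. Each monomial c·X^i·Y^j·Z^k in F becomes c·x^i·y^j·1^k = c·x^i·y^j.
Substituting Z = 1: F(X, Y, 1) = x**3 - x**2*y - 2*x*y**2 + 3*x*y + y**3 + y**2 + 2*y + 3.
Note: deg(f) ≤ deg(F) = 3; strict inequality happens when F is divisible by Z (lost terms).


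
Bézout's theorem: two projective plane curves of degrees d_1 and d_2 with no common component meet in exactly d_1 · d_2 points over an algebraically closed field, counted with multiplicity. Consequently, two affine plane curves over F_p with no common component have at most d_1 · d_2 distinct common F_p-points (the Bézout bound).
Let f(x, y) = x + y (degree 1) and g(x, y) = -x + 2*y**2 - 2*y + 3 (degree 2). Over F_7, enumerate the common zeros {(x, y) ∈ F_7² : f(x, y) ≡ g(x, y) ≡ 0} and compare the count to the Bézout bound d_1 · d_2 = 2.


Common zeros: ∅; count = 0; Bézout bound = 2.

deg(f) = 1, deg(g) = 2, so Bézout bound = 2.
Scan x ∈ F_7. For each x, list the y ∈ F_7 with f(x, y) ≡ 0 and those with g(x, y) ≡ 0 (mod 7); the common zeros in that column are the intersection.
  x = 0: f ≡ 0 at y ∈ {0}; g ≡ 0 at y ∈ {2, 6}; common: ∅.
  x = 1: f ≡ 0 at y ∈ {6}; g ≡ 0 at y ∈ {3, 5}; common: ∅.
  x = 2: f ≡ 0 at y ∈ {5}; g ≡ 0 at y ∈ ∅; common: ∅.
  x = 3: f ≡ 0 at y ∈ {4}; g ≡ 0 at y ∈ {0, 1}; common: ∅.
  x = 4: f ≡ 0 at y ∈ {3}; g ≡ 0 at y ∈ ∅; common: ∅.
  x = 5: f ≡ 0 at y ∈ {2}; g ≡ 0 at y ∈ ∅; common: ∅.
  x = 6: f ≡ 0 at y ∈ {1}; g ≡ 0 at y ∈ {4}; common: ∅.
Collecting: common zeros = ∅, so the count is 0.
Comparison with the Bézout bound: 0 ≤ 2 = deg(f)·deg(g), as expected for curves with no common component (the affine F_7-count falls short of the bound because intersections may lie at infinity, over extension fields, or carry multiplicity).


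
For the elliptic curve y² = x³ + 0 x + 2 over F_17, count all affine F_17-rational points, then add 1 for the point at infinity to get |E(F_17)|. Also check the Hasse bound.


Affine points = {(0, 6), (0, 11), (4, 7), (4, 10), (5, 5), (5, 12), (8, 2), (8, 15), (9, 0), (10, 4), (10, 13), (12, 8), (12, 9), (14, 3), (14, 14), (16, 1), (16, 16)}; affine count = 17; |E(F_17)| = 18.

Discriminant check: Δ ∝ 4a³ + 27b² = 4·0³ + 27·2² = 4·0 + 27·4 ≡ 6 (mod 17). Nonzero ⇒ E is nonsingular.
For each x ∈ F_17, compute rhs = x³ + 0·x + 2 mod 17, then count y ∈ F_17 with y² ≡ rhs.
  x = 0: rhs = 2, matching y values: 6, 11 (2 points).
  x = 1: rhs = 3, matching y values: none (0 points).
  x = 2: rhs = 10, matching y values: none (0 points).
  x = 3: rhs = 12, matching y values: none (0 points).
  x = 4: rhs = 15, matching y values: 7, 10 (2 points).
  x = 5: rhs = 8, matching y values: 5, 12 (2 points).
  x = 6: rhs = 14, matching y values: none (0 points).
  x = 7: rhs = 5, matching y values: none (0 points).
  x = 8: rhs = 4, matching y values: 2, 15 (2 points).
  x = 9: rhs = 0, matching y values: 0 (1 points).
  x = 10: rhs = 16, matching y values: 4, 13 (2 points).
  x = 11: rhs = 7, matching y values: none (0 points).
  x = 12: rhs = 13, matching y values: 8, 9 (2 points).
  x = 13: rhs = 6, matching y values: none (0 points).
  x = 14: rhs = 9, matching y values: 3, 14 (2 points).
  x = 15: rhs = 11, matching y values: none (0 points).
  x = 16: rhs = 1, matching y values: 1, 16 (2 points).
Total affine count: 17.
Full point count |E(F_17)| = 17 + 1 = 18.
Hasse bound: |18 − (17+1)| = |0| = 0 ≤ 2√17 ≈ 8.2462 ✓.


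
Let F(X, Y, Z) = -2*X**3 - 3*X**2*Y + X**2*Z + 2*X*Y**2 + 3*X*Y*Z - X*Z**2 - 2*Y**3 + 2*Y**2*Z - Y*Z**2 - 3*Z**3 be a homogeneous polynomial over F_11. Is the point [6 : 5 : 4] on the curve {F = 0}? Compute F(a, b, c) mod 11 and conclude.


F(6,5,4) ≡ 8 (mod 11); P is NOT on the curve.

Evaluate F(6, 5, 4) term-by-term (mod 11).
  -2*X**3 ↦ -2·216·1·1 = -432
  -3*X**2*Y ↦ -3·36·5·1 = -540
  X**2*Z ↦ 1·36·1·4 = 144
  2*X*Y**2 ↦ 2·6·25·1 = 300
  3*X*Y*Z ↦ 3·6·5·4 = 360
  -X*Z**2 ↦ -1·6·1·16 = -96
  -2*Y**3 ↦ -2·1·125·1 = -250
  2*Y**2*Z ↦ 2·1·25·4 = 200
  -Y*Z**2 ↦ -1·1·5·16 = -80
  -3*Z**3 ↦ -3·1·1·64 = -192
Sum: F(6, 5, 4) = (-432) + (-540) + (144) + (300) + (360) + (-96) + (-250) + (200) + (-80) + (-192) = -586.
Reducing mod 11: -586 ≡ 8 (mod 11).
Since F(a, b, c) ≡ 8 ≠ 0 (mod 11), P does NOT lie on the curve.


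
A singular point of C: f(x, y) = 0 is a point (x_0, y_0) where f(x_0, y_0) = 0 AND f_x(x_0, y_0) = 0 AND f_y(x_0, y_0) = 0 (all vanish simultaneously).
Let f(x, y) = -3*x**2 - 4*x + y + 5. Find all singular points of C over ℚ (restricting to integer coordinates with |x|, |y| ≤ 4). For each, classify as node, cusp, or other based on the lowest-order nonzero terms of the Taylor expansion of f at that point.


No singular points in the scanned grid; C is smooth there.

Compute partial derivatives:
  f_x = -6*x - 4.
  f_y = 1.
f_y = 1 is a nonzero constant, so f_y never vanishes: no point (x, y) can satisfy f = f_x = f_y = 0. In particular no (x, y) ∈ {−4, ..., 4}² is singular; the curve is smooth.


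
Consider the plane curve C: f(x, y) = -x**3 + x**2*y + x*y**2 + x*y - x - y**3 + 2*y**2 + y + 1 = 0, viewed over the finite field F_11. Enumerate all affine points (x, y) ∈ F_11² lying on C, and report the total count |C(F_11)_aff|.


Affine F_11-points: {(1, 7), (1, 8), (1, 10), (2, 8), (2, 10), (4, 9), (5, 3), (5, 7), (5, 8), (7, 10), (8, 2), (9, 0), (9, 5), (9, 6)}; count = 14.

For each of the 121 pairs (x, y) ∈ F_11², evaluate f(x, y) mod 11. Record the zeros.
  x = 0: [0↦1, 1↦3, 2↦3, 3↦6, 4↦6, 5↦8, 6↦6, 7↦5, 8↦10, 9↦4, 10↦3]  zeros at y ∈ ∅
  x = 1: [0↦10, 1↦4, 2↦9, 3↦8, 4↦6, 5↦8, 6↦8, 7↦0, 8↦0, 9↦2, 10↦0]  zeros at y ∈ {7, 8, 10}
  x = 2: [0↦2, 1↦1, 2↦2, 3↦10, 4↦8, 5↦1, 6↦5, 7↦3, 8↦0, 9↦1, 10↦0]  zeros at y ∈ {8, 10}
  x = 3: [0↦4, 1↦10, 2↦9, 3↦6, 4↦6, 5↦3, 6↦2, 7↦8, 8↦4, 9↦6, 10↦8]  zeros at y ∈ ∅
  x = 4: [0↦10, 1↦3, 2↦2, 3↦1, 4↦5, 5↦8, 6↦4, 7↦9, 8↦6, 9↦0, 10↦7]  zeros at y ∈ {9}
  x = 5: [0↦3, 1↦7, 2↦8, 3↦0, 4↦10, 5↦10, 6↦5, 7↦0, 8↦0, 9↦10, 10↦2]  zeros at y ∈ {3, 7, 8}
  x = 6: [0↦10, 1↦5, 2↦10, 3↦8, 4↦4, 5↦3, 6↦10, 7↦8, 8↦2, 9↦8, 10↦9]  zeros at y ∈ ∅
  x = 7: [0↦3, 1↦2, 2↦2, 3↦8, 4↦3, 5↦3, 6↦2, 7↦5, 8↦6, 9↦10, 10↦0]  zeros at y ∈ {10}
  x = 8: [0↦9, 1↦3, 2↦0, 3↦5, 4↦1, 5↦4, 6↦8, 7↦7, 8↦6, 9↦10, 10↦2]  zeros at y ∈ {2}
  x = 9: [0↦0, 1↦2, 2↦9, 3↦4, 4↦3, 5↦0, 6↦0, 7↦8, 8↦7, 9↦2, 10↦9]  zeros at y ∈ {0, 5, 6}
  x = 10: [0↦3, 1↦4, 2↦1, 3↦10, 4↦3, 5↦7, 6↦5, 7↦2, 8↦3, 9↦2, 10↦4]  zeros at y ∈ ∅
Collecting zeros: affine points = {(1, 7), (1, 8), (1, 10), (2, 8), (2, 10), (4, 9), (5, 3), (5, 7), (5, 8), (7, 10), (8, 2), (9, 0), (9, 5), (9, 6)}.
Total count |C(F_11)_aff| = 14.


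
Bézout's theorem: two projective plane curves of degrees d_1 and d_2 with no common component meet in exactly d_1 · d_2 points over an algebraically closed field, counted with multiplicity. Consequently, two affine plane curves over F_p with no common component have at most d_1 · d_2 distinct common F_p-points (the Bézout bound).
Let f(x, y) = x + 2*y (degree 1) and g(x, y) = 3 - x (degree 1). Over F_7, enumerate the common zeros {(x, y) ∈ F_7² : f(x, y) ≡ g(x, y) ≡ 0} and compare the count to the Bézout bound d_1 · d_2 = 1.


Common zeros: {(3, 2)}; count = 1; Bézout bound = 1.

deg(f) = 1, deg(g) = 1, so Bézout bound = 1.
Scan x ∈ F_7. For each x, list the y ∈ F_7 with f(x, y) ≡ 0 and those with g(x, y) ≡ 0 (mod 7); the common zeros in that column are the intersection.
  x = 0: f ≡ 0 at y ∈ {0}; g ≡ 0 at y ∈ ∅; common: ∅.
  x = 1: f ≡ 0 at y ∈ {3}; g ≡ 0 at y ∈ ∅; common: ∅.
  x = 2: f ≡ 0 at y ∈ {6}; g ≡ 0 at y ∈ ∅; common: ∅.
  x = 3: f ≡ 0 at y ∈ {2}; g ≡ 0 at y ∈ {0, 1, 2, 3, 4, 5, 6}; common: {2}.
  x = 4: f ≡ 0 at y ∈ {5}; g ≡ 0 at y ∈ ∅; common: ∅.
  x = 5: f ≡ 0 at y ∈ {1}; g ≡ 0 at y ∈ ∅; common: ∅.
  x = 6: f ≡ 0 at y ∈ {4}; g ≡ 0 at y ∈ ∅; common: ∅.
Collecting: common zeros = {(3, 2)}, so the count is 1.
Comparison with the Bézout bound: 1 ≤ 1 = deg(f)·deg(g), as expected for curves with no common component (the bound is attained).


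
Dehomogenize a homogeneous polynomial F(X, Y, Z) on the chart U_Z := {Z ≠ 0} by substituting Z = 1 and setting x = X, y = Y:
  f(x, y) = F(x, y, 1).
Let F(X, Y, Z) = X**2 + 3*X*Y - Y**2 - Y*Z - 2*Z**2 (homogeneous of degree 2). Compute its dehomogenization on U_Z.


f(x, y) = x**2 + 3*x*y - y**2 - y - 2

On U_Z we set Z = 1. Each monomial c·X^i·Y^j·Z^k in F becomes c·x^i·y^j·1^k = c·x^i·y^j.
Substituting Z = 1: F(X, Y, 1) = x**2 + 3*x*y - y**2 - y - 2.
Note: deg(f) ≤ deg(F) = 2; strict inequality happens when F is divisible by Z (lost terms).


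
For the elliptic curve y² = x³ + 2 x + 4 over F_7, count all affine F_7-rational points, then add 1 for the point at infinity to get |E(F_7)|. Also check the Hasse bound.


Affine points = {(0, 2), (0, 5), (1, 0), (2, 3), (2, 4), (3, 3), (3, 4), (6, 1), (6, 6)}; affine count = 9; |E(F_7)| = 10.

Discriminant check: Δ ∝ 4a³ + 27b² = 4·2³ + 27·4² = 4·8 + 27·16 ≡ 2 (mod 7). Nonzero ⇒ E is nonsingular.
For each x ∈ F_7, compute rhs = x³ + 2·x + 4 mod 7, then count y ∈ F_7 with y² ≡ rhs.
  x = 0: rhs = 4, matching y values: 2, 5 (2 points).
  x = 1: rhs = 0, matching y values: 0 (1 points).
  x = 2: rhs = 2, matching y values: 3, 4 (2 points).
  x = 3: rhs = 2, matching y values: 3, 4 (2 points).
  x = 4: rhs = 6, matching y values: none (0 points).
  x = 5: rhs = 6, matching y values: none (0 points).
  x = 6: rhs = 1, matching y values: 1, 6 (2 points).
Total affine count: 9.
Full point count |E(F_7)| = 9 + 1 = 10.
Hasse bound: |10 − (7+1)| = |2| = 2 ≤ 2√7 ≈ 5.2915 ✓.
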